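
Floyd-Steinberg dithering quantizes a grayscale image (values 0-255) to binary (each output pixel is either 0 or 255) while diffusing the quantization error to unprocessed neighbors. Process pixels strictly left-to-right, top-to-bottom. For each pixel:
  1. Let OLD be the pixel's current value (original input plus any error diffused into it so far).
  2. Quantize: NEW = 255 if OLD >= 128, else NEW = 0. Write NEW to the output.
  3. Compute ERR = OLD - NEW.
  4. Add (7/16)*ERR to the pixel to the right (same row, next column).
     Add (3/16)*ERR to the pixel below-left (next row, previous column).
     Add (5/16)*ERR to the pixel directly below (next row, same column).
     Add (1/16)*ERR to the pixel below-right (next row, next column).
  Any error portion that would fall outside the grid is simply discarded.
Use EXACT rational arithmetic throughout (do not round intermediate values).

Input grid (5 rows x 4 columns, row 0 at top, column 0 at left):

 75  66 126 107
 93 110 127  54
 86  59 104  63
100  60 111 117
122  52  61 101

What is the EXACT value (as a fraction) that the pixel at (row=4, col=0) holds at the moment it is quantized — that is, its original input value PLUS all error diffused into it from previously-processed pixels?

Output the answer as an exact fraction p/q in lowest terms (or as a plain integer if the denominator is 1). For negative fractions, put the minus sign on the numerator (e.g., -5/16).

(0,0): OLD=75 → NEW=0, ERR=75
(0,1): OLD=1581/16 → NEW=0, ERR=1581/16
(0,2): OLD=43323/256 → NEW=255, ERR=-21957/256
(0,3): OLD=284573/4096 → NEW=0, ERR=284573/4096
(1,0): OLD=34551/256 → NEW=255, ERR=-30729/256
(1,1): OLD=157633/2048 → NEW=0, ERR=157633/2048
(1,2): OLD=10031829/65536 → NEW=255, ERR=-6679851/65536
(1,3): OLD=27008995/1048576 → NEW=0, ERR=27008995/1048576
(2,0): OLD=2061787/32768 → NEW=0, ERR=2061787/32768
(2,1): OLD=88046105/1048576 → NEW=0, ERR=88046105/1048576
(2,2): OLD=248562525/2097152 → NEW=0, ERR=248562525/2097152
(2,3): OLD=3910201609/33554432 → NEW=0, ERR=3910201609/33554432
(3,0): OLD=2271745835/16777216 → NEW=255, ERR=-2006444245/16777216
(3,1): OLD=16125841589/268435456 → NEW=0, ERR=16125841589/268435456
(3,2): OLD=865086918475/4294967296 → NEW=255, ERR=-230129742005/4294967296
(3,3): OLD=9440855665037/68719476736 → NEW=255, ERR=-8082610902643/68719476736
(4,0): OLD=411847995279/4294967296 → NEW=0, ERR=411847995279/4294967296
Target (4,0): original=122, with diffused error = 411847995279/4294967296

Answer: 411847995279/4294967296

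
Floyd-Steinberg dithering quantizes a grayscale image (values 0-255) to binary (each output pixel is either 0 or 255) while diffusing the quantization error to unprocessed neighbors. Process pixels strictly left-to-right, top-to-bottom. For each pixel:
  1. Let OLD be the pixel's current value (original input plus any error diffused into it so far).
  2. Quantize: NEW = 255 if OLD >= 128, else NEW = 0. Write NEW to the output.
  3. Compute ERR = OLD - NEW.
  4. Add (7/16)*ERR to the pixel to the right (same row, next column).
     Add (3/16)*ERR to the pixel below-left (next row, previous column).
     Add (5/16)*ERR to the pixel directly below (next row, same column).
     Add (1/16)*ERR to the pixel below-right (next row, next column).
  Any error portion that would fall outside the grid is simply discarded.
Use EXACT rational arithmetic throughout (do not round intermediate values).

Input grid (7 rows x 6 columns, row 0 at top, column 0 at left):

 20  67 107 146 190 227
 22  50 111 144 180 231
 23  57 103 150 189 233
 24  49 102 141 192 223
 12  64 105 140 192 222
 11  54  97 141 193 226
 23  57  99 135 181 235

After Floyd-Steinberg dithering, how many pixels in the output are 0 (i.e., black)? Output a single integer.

(0,0): OLD=20 → NEW=0, ERR=20
(0,1): OLD=303/4 → NEW=0, ERR=303/4
(0,2): OLD=8969/64 → NEW=255, ERR=-7351/64
(0,3): OLD=98047/1024 → NEW=0, ERR=98047/1024
(0,4): OLD=3799289/16384 → NEW=255, ERR=-378631/16384
(0,5): OLD=56856271/262144 → NEW=255, ERR=-9990449/262144
(1,0): OLD=2717/64 → NEW=0, ERR=2717/64
(1,1): OLD=36843/512 → NEW=0, ERR=36843/512
(1,2): OLD=2118055/16384 → NEW=255, ERR=-2059865/16384
(1,3): OLD=7038923/65536 → NEW=0, ERR=7038923/65536
(1,4): OLD=916902769/4194304 → NEW=255, ERR=-152644751/4194304
(1,5): OLD=13537468871/67108864 → NEW=255, ERR=-3575291449/67108864
(2,0): OLD=407625/8192 → NEW=0, ERR=407625/8192
(2,1): OLD=21059795/262144 → NEW=0, ERR=21059795/262144
(2,2): OLD=517973369/4194304 → NEW=0, ERR=517973369/4194304
(2,3): OLD=7479669425/33554432 → NEW=255, ERR=-1076710735/33554432
(2,4): OLD=172133657171/1073741824 → NEW=255, ERR=-101670507949/1073741824
(2,5): OLD=2966115592053/17179869184 → NEW=255, ERR=-1414751049867/17179869184
(3,0): OLD=229062681/4194304 → NEW=0, ERR=229062681/4194304
(3,1): OLD=4169590405/33554432 → NEW=0, ERR=4169590405/33554432
(3,2): OLD=52066211087/268435456 → NEW=255, ERR=-16384830193/268435456
(3,3): OLD=1618902250557/17179869184 → NEW=0, ERR=1618902250557/17179869184
(3,4): OLD=25589852102653/137438953472 → NEW=255, ERR=-9457081032707/137438953472
(3,5): OLD=354578751746995/2199023255552 → NEW=255, ERR=-206172178418765/2199023255552
(4,0): OLD=28113729399/536870912 → NEW=0, ERR=28113729399/536870912
(4,1): OLD=1011130194091/8589934592 → NEW=0, ERR=1011130194091/8589934592
(4,2): OLD=44766394323665/274877906944 → NEW=255, ERR=-25327471947055/274877906944
(4,3): OLD=494425835655861/4398046511104 → NEW=0, ERR=494425835655861/4398046511104
(4,4): OLD=14636052672099397/70368744177664 → NEW=255, ERR=-3307977093204923/70368744177664
(4,5): OLD=188964365630879683/1125899906842624 → NEW=255, ERR=-98140110613989437/1125899906842624
(5,0): OLD=6794317422385/137438953472 → NEW=0, ERR=6794317422385/137438953472
(5,1): OLD=432807600178689/4398046511104 → NEW=0, ERR=432807600178689/4398046511104
(5,2): OLD=4915099898531003/35184372088832 → NEW=255, ERR=-4056914984121157/35184372088832
(5,3): OLD=125101379841521817/1125899906842624 → NEW=0, ERR=125101379841521817/1125899906842624
(5,4): OLD=490000385731276737/2251799813685248 → NEW=255, ERR=-84208566758461503/2251799813685248
(5,5): OLD=6465791785854174341/36028797018963968 → NEW=255, ERR=-2721551453981637499/36028797018963968
(6,0): OLD=4003994704203939/70368744177664 → NEW=0, ERR=4003994704203939/70368744177664
(6,1): OLD=105966066249286439/1125899906842624 → NEW=0, ERR=105966066249286439/1125899906842624
(6,2): OLD=590546100973661551/4503599627370496 → NEW=255, ERR=-557871804005814929/4503599627370496
(6,3): OLD=7300163645391726083/72057594037927936 → NEW=0, ERR=7300163645391726083/72057594037927936
(6,4): OLD=237983746756195116051/1152921504606846976 → NEW=255, ERR=-56011236918550862829/1152921504606846976
(6,5): OLD=3464343180074494300581/18446744073709551616 → NEW=255, ERR=-1239576558721441361499/18446744073709551616
Output grid:
  Row 0: ..#.##  (3 black, running=3)
  Row 1: ..#.##  (3 black, running=6)
  Row 2: ...###  (3 black, running=9)
  Row 3: ..#.##  (3 black, running=12)
  Row 4: ..#.##  (3 black, running=15)
  Row 5: ..#.##  (3 black, running=18)
  Row 6: ..#.##  (3 black, running=21)

Answer: 21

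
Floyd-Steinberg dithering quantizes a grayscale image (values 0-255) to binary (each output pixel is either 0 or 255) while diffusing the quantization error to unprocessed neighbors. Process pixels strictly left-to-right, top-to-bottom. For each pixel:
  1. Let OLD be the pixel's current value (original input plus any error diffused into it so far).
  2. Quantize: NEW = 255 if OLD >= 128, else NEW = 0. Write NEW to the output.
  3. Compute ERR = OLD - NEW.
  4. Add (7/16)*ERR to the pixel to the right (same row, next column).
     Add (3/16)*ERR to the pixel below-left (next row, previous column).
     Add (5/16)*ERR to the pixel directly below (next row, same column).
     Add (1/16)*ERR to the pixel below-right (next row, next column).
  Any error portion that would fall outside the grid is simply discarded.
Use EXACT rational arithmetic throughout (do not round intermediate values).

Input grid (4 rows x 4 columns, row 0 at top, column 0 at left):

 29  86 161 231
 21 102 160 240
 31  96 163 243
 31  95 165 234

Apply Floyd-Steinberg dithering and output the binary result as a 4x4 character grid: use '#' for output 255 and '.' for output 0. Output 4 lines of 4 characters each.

Answer: ..##
.#.#
..##
.#.#

Derivation:
(0,0): OLD=29 → NEW=0, ERR=29
(0,1): OLD=1579/16 → NEW=0, ERR=1579/16
(0,2): OLD=52269/256 → NEW=255, ERR=-13011/256
(0,3): OLD=855099/4096 → NEW=255, ERR=-189381/4096
(1,0): OLD=12433/256 → NEW=0, ERR=12433/256
(1,1): OLD=299767/2048 → NEW=255, ERR=-222473/2048
(1,2): OLD=6166339/65536 → NEW=0, ERR=6166339/65536
(1,3): OLD=276341317/1048576 → NEW=255, ERR=8954437/1048576
(2,0): OLD=845709/32768 → NEW=0, ERR=845709/32768
(2,1): OLD=98589407/1048576 → NEW=0, ERR=98589407/1048576
(2,2): OLD=478884539/2097152 → NEW=255, ERR=-55889221/2097152
(2,3): OLD=8049369647/33554432 → NEW=255, ERR=-507010513/33554432
(3,0): OLD=951175357/16777216 → NEW=0, ERR=951175357/16777216
(3,1): OLD=39138410083/268435456 → NEW=255, ERR=-29312631197/268435456
(3,2): OLD=480782719901/4294967296 → NEW=0, ERR=480782719901/4294967296
(3,3): OLD=19006888742603/68719476736 → NEW=255, ERR=1483422174923/68719476736
Row 0: ..##
Row 1: .#.#
Row 2: ..##
Row 3: .#.#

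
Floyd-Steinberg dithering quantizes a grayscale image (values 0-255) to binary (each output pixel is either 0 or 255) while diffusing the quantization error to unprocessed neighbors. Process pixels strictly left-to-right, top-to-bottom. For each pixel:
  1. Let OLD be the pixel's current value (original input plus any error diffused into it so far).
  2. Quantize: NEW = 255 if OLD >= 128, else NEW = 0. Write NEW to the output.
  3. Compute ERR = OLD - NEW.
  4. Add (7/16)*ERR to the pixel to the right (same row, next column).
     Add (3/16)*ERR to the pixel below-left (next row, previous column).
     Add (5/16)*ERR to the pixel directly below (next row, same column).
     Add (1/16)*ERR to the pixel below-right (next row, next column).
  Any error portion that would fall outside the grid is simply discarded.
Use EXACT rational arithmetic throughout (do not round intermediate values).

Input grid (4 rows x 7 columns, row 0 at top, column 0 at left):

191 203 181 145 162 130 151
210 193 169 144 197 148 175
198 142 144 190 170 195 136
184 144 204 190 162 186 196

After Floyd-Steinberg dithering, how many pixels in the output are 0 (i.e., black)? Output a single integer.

(0,0): OLD=191 → NEW=255, ERR=-64
(0,1): OLD=175 → NEW=255, ERR=-80
(0,2): OLD=146 → NEW=255, ERR=-109
(0,3): OLD=1557/16 → NEW=0, ERR=1557/16
(0,4): OLD=52371/256 → NEW=255, ERR=-12909/256
(0,5): OLD=442117/4096 → NEW=0, ERR=442117/4096
(0,6): OLD=12990755/65536 → NEW=255, ERR=-3720925/65536
(1,0): OLD=175 → NEW=255, ERR=-80
(1,1): OLD=1737/16 → NEW=0, ERR=1737/16
(1,2): OLD=25047/128 → NEW=255, ERR=-7593/128
(1,3): OLD=541451/4096 → NEW=255, ERR=-503029/4096
(1,4): OLD=2520403/16384 → NEW=255, ERR=-1657517/16384
(1,5): OLD=129680653/1048576 → NEW=0, ERR=129680653/1048576
(1,6): OLD=3659285323/16777216 → NEW=255, ERR=-618904757/16777216
(2,0): OLD=49499/256 → NEW=255, ERR=-15781/256
(2,1): OLD=544087/4096 → NEW=255, ERR=-500393/4096
(2,2): OLD=1827569/32768 → NEW=0, ERR=1827569/32768
(2,3): OLD=80397633/524288 → NEW=255, ERR=-53295807/524288
(2,4): OLD=1835846517/16777216 → NEW=0, ERR=1835846517/16777216
(2,5): OLD=18004070025/67108864 → NEW=255, ERR=891309705/67108864
(2,6): OLD=148189522651/1073741824 → NEW=255, ERR=-125614642469/1073741824
(3,0): OLD=9294965/65536 → NEW=255, ERR=-7416715/65536
(3,1): OLD=65971977/1048576 → NEW=0, ERR=65971977/1048576
(3,2): OLD=3728891493/16777216 → NEW=255, ERR=-549298587/16777216
(3,3): OLD=22536786145/134217728 → NEW=255, ERR=-11688734495/134217728
(3,4): OLD=331209201829/2147483648 → NEW=255, ERR=-216399128411/2147483648
(3,5): OLD=4500027489733/34359738368 → NEW=255, ERR=-4261705794107/34359738368
(3,6): OLD=58278206737219/549755813888 → NEW=0, ERR=58278206737219/549755813888
Output grid:
  Row 0: ###.#.#  (2 black, running=2)
  Row 1: #.###.#  (2 black, running=4)
  Row 2: ##.#.##  (2 black, running=6)
  Row 3: #.####.  (2 black, running=8)

Answer: 8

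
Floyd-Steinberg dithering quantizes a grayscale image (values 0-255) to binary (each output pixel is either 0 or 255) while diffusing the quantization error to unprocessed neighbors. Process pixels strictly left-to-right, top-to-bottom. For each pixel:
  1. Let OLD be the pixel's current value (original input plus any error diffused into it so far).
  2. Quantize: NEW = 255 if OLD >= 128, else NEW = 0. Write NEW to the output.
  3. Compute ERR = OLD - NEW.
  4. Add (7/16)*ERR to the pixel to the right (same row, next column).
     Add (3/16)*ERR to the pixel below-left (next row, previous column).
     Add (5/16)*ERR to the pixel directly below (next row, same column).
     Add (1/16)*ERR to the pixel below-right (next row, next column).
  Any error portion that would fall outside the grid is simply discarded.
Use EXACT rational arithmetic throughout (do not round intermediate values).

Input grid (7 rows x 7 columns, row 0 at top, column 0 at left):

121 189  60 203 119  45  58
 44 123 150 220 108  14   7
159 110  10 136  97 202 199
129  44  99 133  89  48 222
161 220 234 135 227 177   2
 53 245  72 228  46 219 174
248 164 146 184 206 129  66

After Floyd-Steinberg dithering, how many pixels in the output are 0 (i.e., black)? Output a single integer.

Answer: 23

Derivation:
(0,0): OLD=121 → NEW=0, ERR=121
(0,1): OLD=3871/16 → NEW=255, ERR=-209/16
(0,2): OLD=13897/256 → NEW=0, ERR=13897/256
(0,3): OLD=928767/4096 → NEW=255, ERR=-115713/4096
(0,4): OLD=6988793/65536 → NEW=0, ERR=6988793/65536
(0,5): OLD=96107471/1048576 → NEW=0, ERR=96107471/1048576
(0,6): OLD=1645830825/16777216 → NEW=0, ERR=1645830825/16777216
(1,0): OLD=20317/256 → NEW=0, ERR=20317/256
(1,1): OLD=350987/2048 → NEW=255, ERR=-171253/2048
(1,2): OLD=8143975/65536 → NEW=0, ERR=8143975/65536
(1,3): OLD=75740379/262144 → NEW=255, ERR=8893659/262144
(1,4): OLD=2878765105/16777216 → NEW=255, ERR=-1399424975/16777216
(1,5): OLD=4188671361/134217728 → NEW=0, ERR=4188671361/134217728
(1,6): OLD=122488074351/2147483648 → NEW=0, ERR=122488074351/2147483648
(2,0): OLD=5509033/32768 → NEW=255, ERR=-2846807/32768
(2,1): OLD=77720659/1048576 → NEW=0, ERR=77720659/1048576
(2,2): OLD=1382377145/16777216 → NEW=0, ERR=1382377145/16777216
(2,3): OLD=23458207793/134217728 → NEW=255, ERR=-10767312847/134217728
(2,4): OLD=47038646209/1073741824 → NEW=0, ERR=47038646209/1073741824
(2,5): OLD=8122639732395/34359738368 → NEW=255, ERR=-639093551445/34359738368
(2,6): OLD=115799097920093/549755813888 → NEW=255, ERR=-24388634621347/549755813888
(3,0): OLD=1941933721/16777216 → NEW=0, ERR=1941933721/16777216
(3,1): OLD=17155957541/134217728 → NEW=0, ERR=17155957541/134217728
(3,2): OLD=182816987775/1073741824 → NEW=255, ERR=-90987177345/1073741824
(3,3): OLD=361726980521/4294967296 → NEW=0, ERR=361726980521/4294967296
(3,4): OLD=72037448995481/549755813888 → NEW=255, ERR=-68150283545959/549755813888
(3,5): OLD=-77524560438181/4398046511104 → NEW=0, ERR=-77524560438181/4398046511104
(3,6): OLD=14021839924935301/70368744177664 → NEW=255, ERR=-3922189840369019/70368744177664
(4,0): OLD=474890088791/2147483648 → NEW=255, ERR=-72718241449/2147483648
(4,1): OLD=8125235806315/34359738368 → NEW=255, ERR=-636497477525/34359738368
(4,2): OLD=122702802394917/549755813888 → NEW=255, ERR=-17484930146523/549755813888
(4,3): OLD=522773514533671/4398046511104 → NEW=0, ERR=522773514533671/4398046511104
(4,4): OLD=8522471467483013/35184372088832 → NEW=255, ERR=-449543415169147/35184372088832
(4,5): OLD=166298905048732101/1125899906842624 → NEW=255, ERR=-120805571196137019/1125899906842624
(4,6): OLD=-1143231676055691021/18014398509481984 → NEW=0, ERR=-1143231676055691021/18014398509481984
(5,0): OLD=21410106387569/549755813888 → NEW=0, ERR=21410106387569/549755813888
(5,1): OLD=1091461538350715/4398046511104 → NEW=255, ERR=-30040321980805/4398046511104
(5,2): OLD=2821859493771533/35184372088832 → NEW=0, ERR=2821859493771533/35184372088832
(5,3): OLD=83274440321460897/281474976710656 → NEW=255, ERR=11498321260243617/281474976710656
(5,4): OLD=850101686428137739/18014398509481984 → NEW=0, ERR=850101686428137739/18014398509481984
(5,5): OLD=27874428614898599131/144115188075855872 → NEW=255, ERR=-8874944344444648229/144115188075855872
(5,6): OLD=277899693036737030773/2305843009213693952 → NEW=0, ERR=277899693036737030773/2305843009213693952
(6,0): OLD=18217731845621017/70368744177664 → NEW=255, ERR=273702080316697/70368744177664
(6,1): OLD=203831924106180845/1125899906842624 → NEW=255, ERR=-83272552138688275/1125899906842624
(6,2): OLD=2628981369112834343/18014398509481984 → NEW=255, ERR=-1964690250805071577/18014398509481984
(6,3): OLD=23478058689826427705/144115188075855872 → NEW=255, ERR=-13271314269516819655/144115188075855872
(6,4): OLD=49421354365054939163/288230376151711744 → NEW=255, ERR=-24077391553631555557/288230376151711744
(6,5): OLD=3643442591431138070327/36893488147419103232 → NEW=0, ERR=3643442591431138070327/36893488147419103232
(6,6): OLD=84423611314453672020497/590295810358705651712 → NEW=255, ERR=-66101820327016269166063/590295810358705651712
Output grid:
  Row 0: .#.#...  (5 black, running=5)
  Row 1: .#.##..  (4 black, running=9)
  Row 2: #..#.##  (3 black, running=12)
  Row 3: ..#.#.#  (4 black, running=16)
  Row 4: ###.##.  (2 black, running=18)
  Row 5: .#.#.#.  (4 black, running=22)
  Row 6: #####.#  (1 black, running=23)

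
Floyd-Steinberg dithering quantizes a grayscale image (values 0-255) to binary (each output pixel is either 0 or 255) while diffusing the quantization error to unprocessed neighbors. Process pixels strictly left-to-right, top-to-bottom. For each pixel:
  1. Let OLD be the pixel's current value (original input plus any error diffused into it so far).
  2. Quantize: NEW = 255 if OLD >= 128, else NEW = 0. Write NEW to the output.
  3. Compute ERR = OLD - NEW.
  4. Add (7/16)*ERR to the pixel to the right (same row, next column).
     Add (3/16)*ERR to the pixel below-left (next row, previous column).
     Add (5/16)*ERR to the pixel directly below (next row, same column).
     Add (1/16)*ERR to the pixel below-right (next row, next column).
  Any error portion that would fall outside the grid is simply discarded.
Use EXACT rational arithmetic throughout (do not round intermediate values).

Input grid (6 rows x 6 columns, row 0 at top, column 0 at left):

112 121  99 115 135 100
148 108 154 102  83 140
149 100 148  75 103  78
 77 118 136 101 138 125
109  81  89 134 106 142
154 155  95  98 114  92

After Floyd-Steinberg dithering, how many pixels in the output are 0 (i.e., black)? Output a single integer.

(0,0): OLD=112 → NEW=0, ERR=112
(0,1): OLD=170 → NEW=255, ERR=-85
(0,2): OLD=989/16 → NEW=0, ERR=989/16
(0,3): OLD=36363/256 → NEW=255, ERR=-28917/256
(0,4): OLD=350541/4096 → NEW=0, ERR=350541/4096
(0,5): OLD=9007387/65536 → NEW=255, ERR=-7704293/65536
(1,0): OLD=2673/16 → NEW=255, ERR=-1407/16
(1,1): OLD=7879/128 → NEW=0, ERR=7879/128
(1,2): OLD=711699/4096 → NEW=255, ERR=-332781/4096
(1,3): OLD=836663/16384 → NEW=0, ERR=836663/16384
(1,4): OLD=107986021/1048576 → NEW=0, ERR=107986021/1048576
(1,5): OLD=2578107443/16777216 → NEW=255, ERR=-1700082637/16777216
(2,0): OLD=272509/2048 → NEW=255, ERR=-249731/2048
(2,1): OLD=2959471/65536 → NEW=0, ERR=2959471/65536
(2,2): OLD=163357069/1048576 → NEW=255, ERR=-104029811/1048576
(2,3): OLD=518290405/8388608 → NEW=0, ERR=518290405/8388608
(2,4): OLD=39300294319/268435456 → NEW=255, ERR=-29150746961/268435456
(2,5): OLD=22590030777/4294967296 → NEW=0, ERR=22590030777/4294967296
(3,0): OLD=49661805/1048576 → NEW=0, ERR=49661805/1048576
(3,1): OLD=1062075049/8388608 → NEW=0, ERR=1062075049/8388608
(3,2): OLD=11730313707/67108864 → NEW=255, ERR=-5382446613/67108864
(3,3): OLD=251925784033/4294967296 → NEW=0, ERR=251925784033/4294967296
(3,4): OLD=4623921650305/34359738368 → NEW=255, ERR=-4137811633535/34359738368
(3,5): OLD=36927100921327/549755813888 → NEW=0, ERR=36927100921327/549755813888
(4,0): OLD=19802429699/134217728 → NEW=255, ERR=-14423090941/134217728
(4,1): OLD=132012574183/2147483648 → NEW=0, ERR=132012574183/2147483648
(4,2): OLD=7541386329093/68719476736 → NEW=0, ERR=7541386329093/68719476736
(4,3): OLD=189939830015353/1099511627776 → NEW=255, ERR=-90435635067527/1099511627776
(4,4): OLD=855728020110217/17592186044416 → NEW=0, ERR=855728020110217/17592186044416
(4,5): OLD=49749319424727071/281474976710656 → NEW=255, ERR=-22026799636490209/281474976710656
(5,0): OLD=4533590155941/34359738368 → NEW=255, ERR=-4228143127899/34359738368
(5,1): OLD=147591846809461/1099511627776 → NEW=255, ERR=-132783618273419/1099511627776
(5,2): OLD=570683392706071/8796093022208 → NEW=0, ERR=570683392706071/8796093022208
(5,3): OLD=32837043370705581/281474976710656 → NEW=0, ERR=32837043370705581/281474976710656
(5,4): OLD=90311997654654429/562949953421312 → NEW=255, ERR=-53240240467780131/562949953421312
(5,5): OLD=263095948440335201/9007199254740992 → NEW=0, ERR=263095948440335201/9007199254740992
Output grid:
  Row 0: .#.#.#  (3 black, running=3)
  Row 1: #.#..#  (3 black, running=6)
  Row 2: #.#.#.  (3 black, running=9)
  Row 3: ..#.#.  (4 black, running=13)
  Row 4: #..#.#  (3 black, running=16)
  Row 5: ##..#.  (3 black, running=19)

Answer: 19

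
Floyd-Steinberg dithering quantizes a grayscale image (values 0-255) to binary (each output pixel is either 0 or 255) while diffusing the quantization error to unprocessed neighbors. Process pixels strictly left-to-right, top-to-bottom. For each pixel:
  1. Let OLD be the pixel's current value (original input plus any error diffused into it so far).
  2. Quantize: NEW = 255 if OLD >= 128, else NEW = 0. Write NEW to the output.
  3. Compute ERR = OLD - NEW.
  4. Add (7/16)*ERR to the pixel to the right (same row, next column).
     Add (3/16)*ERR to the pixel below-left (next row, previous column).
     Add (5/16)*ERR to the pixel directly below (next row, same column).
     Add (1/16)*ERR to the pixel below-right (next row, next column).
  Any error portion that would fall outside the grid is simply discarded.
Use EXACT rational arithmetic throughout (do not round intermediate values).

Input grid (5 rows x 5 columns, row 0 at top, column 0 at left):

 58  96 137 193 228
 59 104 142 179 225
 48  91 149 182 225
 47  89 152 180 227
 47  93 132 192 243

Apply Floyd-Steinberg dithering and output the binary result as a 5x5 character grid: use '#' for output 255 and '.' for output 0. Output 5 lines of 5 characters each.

Answer: ..###
.#.##
..#.#
.#.##
..###

Derivation:
(0,0): OLD=58 → NEW=0, ERR=58
(0,1): OLD=971/8 → NEW=0, ERR=971/8
(0,2): OLD=24333/128 → NEW=255, ERR=-8307/128
(0,3): OLD=337115/2048 → NEW=255, ERR=-185125/2048
(0,4): OLD=6175229/32768 → NEW=255, ERR=-2180611/32768
(1,0): OLD=12785/128 → NEW=0, ERR=12785/128
(1,1): OLD=181335/1024 → NEW=255, ERR=-79785/1024
(1,2): OLD=2564707/32768 → NEW=0, ERR=2564707/32768
(1,3): OLD=22080519/131072 → NEW=255, ERR=-11342841/131072
(1,4): OLD=336999093/2097152 → NEW=255, ERR=-197774667/2097152
(2,0): OLD=1058477/16384 → NEW=0, ERR=1058477/16384
(2,1): OLD=60730367/524288 → NEW=0, ERR=60730367/524288
(2,2): OLD=1703227709/8388608 → NEW=255, ERR=-435867331/8388608
(2,3): OLD=16030115047/134217728 → NEW=0, ERR=16030115047/134217728
(2,4): OLD=520491663505/2147483648 → NEW=255, ERR=-27116666735/2147483648
(3,0): OLD=745811997/8388608 → NEW=0, ERR=745811997/8388608
(3,1): OLD=10629414681/67108864 → NEW=255, ERR=-6483345639/67108864
(3,2): OLD=264418608163/2147483648 → NEW=0, ERR=264418608163/2147483648
(3,3): OLD=1140645041275/4294967296 → NEW=255, ERR=45428380795/4294967296
(3,4): OLD=16159116898791/68719476736 → NEW=255, ERR=-1364349668889/68719476736
(4,0): OLD=60848308691/1073741824 → NEW=0, ERR=60848308691/1073741824
(4,1): OLD=3994180383379/34359738368 → NEW=0, ERR=3994180383379/34359738368
(4,2): OLD=119451326941821/549755813888 → NEW=255, ERR=-20736405599619/549755813888
(4,3): OLD=1607715956411795/8796093022208 → NEW=255, ERR=-635287764251245/8796093022208
(4,4): OLD=28972048856365189/140737488355328 → NEW=255, ERR=-6916010674243451/140737488355328
Row 0: ..###
Row 1: .#.##
Row 2: ..#.#
Row 3: .#.##
Row 4: ..###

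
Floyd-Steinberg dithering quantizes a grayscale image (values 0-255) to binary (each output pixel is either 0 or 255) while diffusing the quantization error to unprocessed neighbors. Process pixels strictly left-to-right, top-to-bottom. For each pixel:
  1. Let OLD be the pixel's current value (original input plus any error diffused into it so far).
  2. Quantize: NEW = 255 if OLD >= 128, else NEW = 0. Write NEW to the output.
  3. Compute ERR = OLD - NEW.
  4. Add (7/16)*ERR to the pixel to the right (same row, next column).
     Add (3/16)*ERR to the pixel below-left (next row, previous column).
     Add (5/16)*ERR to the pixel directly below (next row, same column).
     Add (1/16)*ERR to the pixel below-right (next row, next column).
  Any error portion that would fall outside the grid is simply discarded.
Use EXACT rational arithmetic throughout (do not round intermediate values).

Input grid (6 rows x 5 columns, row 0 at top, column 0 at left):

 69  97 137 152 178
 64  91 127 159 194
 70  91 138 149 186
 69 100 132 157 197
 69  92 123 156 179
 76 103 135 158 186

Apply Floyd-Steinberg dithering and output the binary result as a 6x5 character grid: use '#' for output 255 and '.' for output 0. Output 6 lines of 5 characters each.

Answer: ..#.#
.#.##
.#.##
..#.#
.#.##
.#.#.

Derivation:
(0,0): OLD=69 → NEW=0, ERR=69
(0,1): OLD=2035/16 → NEW=0, ERR=2035/16
(0,2): OLD=49317/256 → NEW=255, ERR=-15963/256
(0,3): OLD=510851/4096 → NEW=0, ERR=510851/4096
(0,4): OLD=15241365/65536 → NEW=255, ERR=-1470315/65536
(1,0): OLD=28009/256 → NEW=0, ERR=28009/256
(1,1): OLD=350687/2048 → NEW=255, ERR=-171553/2048
(1,2): OLD=6697803/65536 → NEW=0, ERR=6697803/65536
(1,3): OLD=61494703/262144 → NEW=255, ERR=-5352017/262144
(1,4): OLD=779519021/4194304 → NEW=255, ERR=-290028499/4194304
(2,0): OLD=2899461/32768 → NEW=0, ERR=2899461/32768
(2,1): OLD=135828103/1048576 → NEW=255, ERR=-131558777/1048576
(2,2): OLD=1778109269/16777216 → NEW=0, ERR=1778109269/16777216
(2,3): OLD=48965297967/268435456 → NEW=255, ERR=-19485743313/268435456
(2,4): OLD=564174128777/4294967296 → NEW=255, ERR=-531042531703/4294967296
(3,0): OLD=1226865333/16777216 → NEW=0, ERR=1226865333/16777216
(3,1): OLD=15862876305/134217728 → NEW=0, ERR=15862876305/134217728
(3,2): OLD=839128416011/4294967296 → NEW=255, ERR=-256088244469/4294967296
(3,3): OLD=787443631123/8589934592 → NEW=0, ERR=787443631123/8589934592
(3,4): OLD=26653610148799/137438953472 → NEW=255, ERR=-8393322986561/137438953472
(4,0): OLD=244839613947/2147483648 → NEW=0, ERR=244839613947/2147483648
(4,1): OLD=11833819455611/68719476736 → NEW=255, ERR=-5689647112069/68719476736
(4,2): OLD=101945780689557/1099511627776 → NEW=0, ERR=101945780689557/1099511627776
(4,3): OLD=3694967069412987/17592186044416 → NEW=255, ERR=-791040371913093/17592186044416
(4,4): OLD=41087696072956637/281474976710656 → NEW=255, ERR=-30688422988260643/281474976710656
(5,0): OLD=105668280606289/1099511627776 → NEW=0, ERR=105668280606289/1099511627776
(5,1): OLD=1263848291131443/8796093022208 → NEW=255, ERR=-979155429531597/8796093022208
(5,2): OLD=28616937521231819/281474976710656 → NEW=0, ERR=28616937521231819/281474976710656
(5,3): OLD=195659231227964581/1125899906842624 → NEW=255, ERR=-91445245016904539/1125899906842624
(5,4): OLD=2046166364077666439/18014398509481984 → NEW=0, ERR=2046166364077666439/18014398509481984
Row 0: ..#.#
Row 1: .#.##
Row 2: .#.##
Row 3: ..#.#
Row 4: .#.##
Row 5: .#.#.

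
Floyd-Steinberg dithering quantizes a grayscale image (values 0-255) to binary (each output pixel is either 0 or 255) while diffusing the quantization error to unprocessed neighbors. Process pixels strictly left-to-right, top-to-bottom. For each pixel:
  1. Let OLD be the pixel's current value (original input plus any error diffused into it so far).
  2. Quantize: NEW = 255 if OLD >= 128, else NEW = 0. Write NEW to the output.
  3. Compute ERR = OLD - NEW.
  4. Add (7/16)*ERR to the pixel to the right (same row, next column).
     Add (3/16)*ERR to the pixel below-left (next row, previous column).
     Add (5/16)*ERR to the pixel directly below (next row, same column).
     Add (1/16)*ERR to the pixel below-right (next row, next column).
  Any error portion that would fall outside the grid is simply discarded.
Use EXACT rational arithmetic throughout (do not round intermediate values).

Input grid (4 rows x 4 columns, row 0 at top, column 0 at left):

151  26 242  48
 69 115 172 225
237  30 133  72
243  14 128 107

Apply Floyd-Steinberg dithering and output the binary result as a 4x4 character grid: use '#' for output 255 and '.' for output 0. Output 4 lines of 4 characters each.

Answer: #.#.
..##
#.#.
#..#

Derivation:
(0,0): OLD=151 → NEW=255, ERR=-104
(0,1): OLD=-39/2 → NEW=0, ERR=-39/2
(0,2): OLD=7471/32 → NEW=255, ERR=-689/32
(0,3): OLD=19753/512 → NEW=0, ERR=19753/512
(1,0): OLD=1051/32 → NEW=0, ERR=1051/32
(1,1): OLD=28861/256 → NEW=0, ERR=28861/256
(1,2): OLD=1807233/8192 → NEW=255, ERR=-281727/8192
(1,3): OLD=28922967/131072 → NEW=255, ERR=-4500393/131072
(2,0): OLD=1099375/4096 → NEW=255, ERR=54895/4096
(2,1): OLD=8742325/131072 → NEW=0, ERR=8742325/131072
(2,2): OLD=39856873/262144 → NEW=255, ERR=-26989847/262144
(2,3): OLD=59041765/4194304 → NEW=0, ERR=59041765/4194304
(3,0): OLD=544618111/2097152 → NEW=255, ERR=9844351/2097152
(3,1): OLD=618408417/33554432 → NEW=0, ERR=618408417/33554432
(3,2): OLD=59429871135/536870912 → NEW=0, ERR=59429871135/536870912
(3,3): OLD=1317643622233/8589934592 → NEW=255, ERR=-872789698727/8589934592
Row 0: #.#.
Row 1: ..##
Row 2: #.#.
Row 3: #..#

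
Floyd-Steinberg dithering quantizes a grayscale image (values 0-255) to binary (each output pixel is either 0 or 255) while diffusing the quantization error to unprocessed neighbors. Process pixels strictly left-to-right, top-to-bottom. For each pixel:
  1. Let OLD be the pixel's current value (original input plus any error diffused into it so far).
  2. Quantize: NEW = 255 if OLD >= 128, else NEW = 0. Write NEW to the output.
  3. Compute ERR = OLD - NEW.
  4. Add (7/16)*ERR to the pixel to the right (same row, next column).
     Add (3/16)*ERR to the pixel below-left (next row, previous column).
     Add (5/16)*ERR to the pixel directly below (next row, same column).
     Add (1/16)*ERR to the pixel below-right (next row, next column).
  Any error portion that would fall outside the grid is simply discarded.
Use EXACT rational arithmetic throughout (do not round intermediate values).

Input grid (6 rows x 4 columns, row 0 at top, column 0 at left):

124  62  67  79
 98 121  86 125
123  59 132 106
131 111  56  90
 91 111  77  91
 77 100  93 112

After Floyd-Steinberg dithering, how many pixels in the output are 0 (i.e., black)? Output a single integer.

Answer: 15

Derivation:
(0,0): OLD=124 → NEW=0, ERR=124
(0,1): OLD=465/4 → NEW=0, ERR=465/4
(0,2): OLD=7543/64 → NEW=0, ERR=7543/64
(0,3): OLD=133697/1024 → NEW=255, ERR=-127423/1024
(1,0): OLD=10147/64 → NEW=255, ERR=-6173/64
(1,1): OLD=74229/512 → NEW=255, ERR=-56331/512
(1,2): OLD=960601/16384 → NEW=0, ERR=960601/16384
(1,3): OLD=31229375/262144 → NEW=0, ERR=31229375/262144
(2,0): OLD=591703/8192 → NEW=0, ERR=591703/8192
(2,1): OLD=16038893/262144 → NEW=0, ERR=16038893/262144
(2,2): OLD=100951889/524288 → NEW=255, ERR=-32741551/524288
(2,3): OLD=1003034573/8388608 → NEW=0, ERR=1003034573/8388608
(3,0): OLD=692242983/4194304 → NEW=255, ERR=-377304537/4194304
(3,1): OLD=5608218297/67108864 → NEW=0, ERR=5608218297/67108864
(3,2): OLD=106611263943/1073741824 → NEW=0, ERR=106611263943/1073741824
(3,3): OLD=2867354504433/17179869184 → NEW=255, ERR=-1513512137487/17179869184
(4,0): OLD=84350797915/1073741824 → NEW=0, ERR=84350797915/1073741824
(4,1): OLD=1584661179473/8589934592 → NEW=255, ERR=-605772141487/8589934592
(4,2): OLD=18108857440881/274877906944 → NEW=0, ERR=18108857440881/274877906944
(4,3): OLD=433195747167079/4398046511104 → NEW=0, ERR=433195747167079/4398046511104
(5,0): OLD=12139514909483/137438953472 → NEW=0, ERR=12139514909483/137438953472
(5,1): OLD=588754693794125/4398046511104 → NEW=255, ERR=-532747166537395/4398046511104
(5,2): OLD=164162610721605/2199023255552 → NEW=0, ERR=164162610721605/2199023255552
(5,3): OLD=12635296352890329/70368744177664 → NEW=255, ERR=-5308733412413991/70368744177664
Output grid:
  Row 0: ...#  (3 black, running=3)
  Row 1: ##..  (2 black, running=5)
  Row 2: ..#.  (3 black, running=8)
  Row 3: #..#  (2 black, running=10)
  Row 4: .#..  (3 black, running=13)
  Row 5: .#.#  (2 black, running=15)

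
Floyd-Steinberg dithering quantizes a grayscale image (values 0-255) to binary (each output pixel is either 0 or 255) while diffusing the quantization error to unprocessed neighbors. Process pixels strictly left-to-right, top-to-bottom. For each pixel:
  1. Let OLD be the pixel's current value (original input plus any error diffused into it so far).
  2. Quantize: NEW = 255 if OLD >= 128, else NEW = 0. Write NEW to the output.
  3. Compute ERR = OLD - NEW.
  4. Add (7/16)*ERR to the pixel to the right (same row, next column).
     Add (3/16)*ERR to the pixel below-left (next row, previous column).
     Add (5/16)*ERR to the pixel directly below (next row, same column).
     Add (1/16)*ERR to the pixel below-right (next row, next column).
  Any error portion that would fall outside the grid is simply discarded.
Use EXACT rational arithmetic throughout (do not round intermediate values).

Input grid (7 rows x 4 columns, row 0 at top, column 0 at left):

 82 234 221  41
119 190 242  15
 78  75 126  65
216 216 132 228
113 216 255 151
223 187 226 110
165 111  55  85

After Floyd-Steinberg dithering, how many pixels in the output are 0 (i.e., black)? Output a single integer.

Answer: 12

Derivation:
(0,0): OLD=82 → NEW=0, ERR=82
(0,1): OLD=2159/8 → NEW=255, ERR=119/8
(0,2): OLD=29121/128 → NEW=255, ERR=-3519/128
(0,3): OLD=59335/2048 → NEW=0, ERR=59335/2048
(1,0): OLD=18869/128 → NEW=255, ERR=-13771/128
(1,1): OLD=151091/1024 → NEW=255, ERR=-110029/1024
(1,2): OLD=6316399/32768 → NEW=255, ERR=-2039441/32768
(1,3): OLD=-2565831/524288 → NEW=0, ERR=-2565831/524288
(2,0): OLD=397025/16384 → NEW=0, ERR=397025/16384
(2,1): OLD=17631611/524288 → NEW=0, ERR=17631611/524288
(2,2): OLD=119149783/1048576 → NEW=0, ERR=119149783/1048576
(2,3): OLD=1833647099/16777216 → NEW=0, ERR=1833647099/16777216
(3,0): OLD=1928358161/8388608 → NEW=255, ERR=-210736879/8388608
(3,1): OLD=31989271567/134217728 → NEW=255, ERR=-2236249073/134217728
(3,2): OLD=392591181937/2147483648 → NEW=255, ERR=-155017148303/2147483648
(3,3): OLD=8166453208727/34359738368 → NEW=255, ERR=-595280075113/34359738368
(4,0): OLD=219097954685/2147483648 → NEW=0, ERR=219097954685/2147483648
(4,1): OLD=4128744579255/17179869184 → NEW=255, ERR=-252122062665/17179869184
(4,2): OLD=121898331811863/549755813888 → NEW=255, ERR=-18289400729577/549755813888
(4,3): OLD=1112877445271761/8796093022208 → NEW=0, ERR=1112877445271761/8796093022208
(5,0): OLD=69305325247917/274877906944 → NEW=255, ERR=-788541022803/274877906944
(5,1): OLD=1594711165017883/8796093022208 → NEW=255, ERR=-648292555645157/8796093022208
(5,2): OLD=906719320629771/4398046511104 → NEW=255, ERR=-214782539701749/4398046511104
(5,3): OLD=17745924977947167/140737488355328 → NEW=0, ERR=17745924977947167/140737488355328
(6,0): OLD=21150641348045169/140737488355328 → NEW=255, ERR=-14737418182563471/140737488355328
(6,1): OLD=73901590774462631/2251799813685248 → NEW=0, ERR=73901590774462631/2251799813685248
(6,2): OLD=2634893174524083041/36028797018963968 → NEW=0, ERR=2634893174524083041/36028797018963968
(6,3): OLD=88398701573995223719/576460752303423488 → NEW=255, ERR=-58598790263377765721/576460752303423488
Output grid:
  Row 0: .##.  (2 black, running=2)
  Row 1: ###.  (1 black, running=3)
  Row 2: ....  (4 black, running=7)
  Row 3: ####  (0 black, running=7)
  Row 4: .##.  (2 black, running=9)
  Row 5: ###.  (1 black, running=10)
  Row 6: #..#  (2 black, running=12)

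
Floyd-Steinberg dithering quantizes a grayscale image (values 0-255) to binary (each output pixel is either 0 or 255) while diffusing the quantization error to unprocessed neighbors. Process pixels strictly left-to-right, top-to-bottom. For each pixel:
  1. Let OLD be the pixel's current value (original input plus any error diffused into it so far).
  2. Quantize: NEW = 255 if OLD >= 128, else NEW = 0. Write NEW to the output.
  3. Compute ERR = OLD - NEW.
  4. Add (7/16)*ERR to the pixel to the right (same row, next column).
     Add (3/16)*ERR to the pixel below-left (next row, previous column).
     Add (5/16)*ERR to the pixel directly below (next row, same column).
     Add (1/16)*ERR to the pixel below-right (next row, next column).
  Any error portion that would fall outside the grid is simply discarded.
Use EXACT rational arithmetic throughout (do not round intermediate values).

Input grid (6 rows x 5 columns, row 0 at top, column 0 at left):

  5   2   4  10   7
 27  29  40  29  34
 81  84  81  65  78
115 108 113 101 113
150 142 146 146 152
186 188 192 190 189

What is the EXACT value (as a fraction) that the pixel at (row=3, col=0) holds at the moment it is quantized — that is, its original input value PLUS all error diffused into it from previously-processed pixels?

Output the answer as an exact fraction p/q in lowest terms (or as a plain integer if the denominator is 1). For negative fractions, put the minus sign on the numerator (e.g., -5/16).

Answer: 2130887141/16777216

Derivation:
(0,0): OLD=5 → NEW=0, ERR=5
(0,1): OLD=67/16 → NEW=0, ERR=67/16
(0,2): OLD=1493/256 → NEW=0, ERR=1493/256
(0,3): OLD=51411/4096 → NEW=0, ERR=51411/4096
(0,4): OLD=818629/65536 → NEW=0, ERR=818629/65536
(1,0): OLD=7513/256 → NEW=0, ERR=7513/256
(1,1): OLD=91247/2048 → NEW=0, ERR=91247/2048
(1,2): OLD=4189723/65536 → NEW=0, ERR=4189723/65536
(1,3): OLD=16671935/262144 → NEW=0, ERR=16671935/262144
(1,4): OLD=278972765/4194304 → NEW=0, ERR=278972765/4194304
(2,0): OLD=3228469/32768 → NEW=0, ERR=3228469/32768
(2,1): OLD=162370967/1048576 → NEW=255, ERR=-105015913/1048576
(2,2): OLD=1205802629/16777216 → NEW=0, ERR=1205802629/16777216
(2,3): OLD=35644184511/268435456 → NEW=255, ERR=-32806856769/268435456
(2,4): OLD=211702797945/4294967296 → NEW=0, ERR=211702797945/4294967296
(3,0): OLD=2130887141/16777216 → NEW=0, ERR=2130887141/16777216
Target (3,0): original=115, with diffused error = 2130887141/16777216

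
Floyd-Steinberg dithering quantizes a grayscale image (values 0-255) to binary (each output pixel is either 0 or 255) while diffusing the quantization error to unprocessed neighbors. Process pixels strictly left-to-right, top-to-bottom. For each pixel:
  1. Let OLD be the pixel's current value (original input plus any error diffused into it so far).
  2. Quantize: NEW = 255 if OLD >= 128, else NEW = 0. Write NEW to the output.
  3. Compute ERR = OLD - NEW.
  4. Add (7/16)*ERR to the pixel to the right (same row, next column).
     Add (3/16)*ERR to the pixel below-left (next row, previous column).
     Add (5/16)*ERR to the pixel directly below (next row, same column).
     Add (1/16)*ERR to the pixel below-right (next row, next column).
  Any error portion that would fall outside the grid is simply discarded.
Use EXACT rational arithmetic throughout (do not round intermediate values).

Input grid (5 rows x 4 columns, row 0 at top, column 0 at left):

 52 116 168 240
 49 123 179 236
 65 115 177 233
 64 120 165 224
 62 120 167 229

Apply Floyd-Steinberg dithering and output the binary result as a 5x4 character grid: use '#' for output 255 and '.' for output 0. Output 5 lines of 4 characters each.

(0,0): OLD=52 → NEW=0, ERR=52
(0,1): OLD=555/4 → NEW=255, ERR=-465/4
(0,2): OLD=7497/64 → NEW=0, ERR=7497/64
(0,3): OLD=298239/1024 → NEW=255, ERR=37119/1024
(1,0): OLD=2781/64 → NEW=0, ERR=2781/64
(1,1): OLD=67019/512 → NEW=255, ERR=-63541/512
(1,2): OLD=2635239/16384 → NEW=255, ERR=-1542681/16384
(1,3): OLD=55955969/262144 → NEW=255, ERR=-10890751/262144
(2,0): OLD=453097/8192 → NEW=0, ERR=453097/8192
(2,1): OLD=22407251/262144 → NEW=0, ERR=22407251/262144
(2,2): OLD=88827855/524288 → NEW=255, ERR=-44865585/524288
(2,3): OLD=1482213267/8388608 → NEW=255, ERR=-656881773/8388608
(3,0): OLD=408152729/4194304 → NEW=0, ERR=408152729/4194304
(3,1): OLD=11857924487/67108864 → NEW=255, ERR=-5254835833/67108864
(3,2): OLD=101640669433/1073741824 → NEW=0, ERR=101640669433/1073741824
(3,3): OLD=4047486330447/17179869184 → NEW=255, ERR=-333380311473/17179869184
(4,0): OLD=83459703909/1073741824 → NEW=0, ERR=83459703909/1073741824
(4,1): OLD=1317412234863/8589934592 → NEW=255, ERR=-873021086097/8589934592
(4,2): OLD=39468189901263/274877906944 → NEW=255, ERR=-30625676369457/274877906944
(4,3): OLD=792122502913625/4398046511104 → NEW=255, ERR=-329379357417895/4398046511104
Row 0: .#.#
Row 1: .###
Row 2: ..##
Row 3: .#.#
Row 4: .###

Answer: .#.#
.###
..##
.#.#
.###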